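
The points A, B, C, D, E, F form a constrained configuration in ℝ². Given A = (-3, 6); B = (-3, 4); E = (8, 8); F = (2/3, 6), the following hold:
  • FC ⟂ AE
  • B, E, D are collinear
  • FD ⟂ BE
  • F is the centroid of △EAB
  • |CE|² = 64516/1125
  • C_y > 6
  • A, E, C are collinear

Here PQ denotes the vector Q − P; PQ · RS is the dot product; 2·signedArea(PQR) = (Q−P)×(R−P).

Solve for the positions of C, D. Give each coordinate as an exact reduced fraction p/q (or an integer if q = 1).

C = (206/375, 2492/375)
D = (362/411, 2224/411)

1. C_x = 206/375  [A, E, C are collinear ∩ FC ⟂ AE]
2. C_y = 2492/375  [A, E, C are collinear ∩ FC ⟂ AE]
   → C = (206/375, 2492/375)
3. D_x = 362/411  [B, E, D are collinear ∩ FD ⟂ BE]
4. D_y = 2224/411  [B, E, D are collinear ∩ FD ⟂ BE]
   → D = (362/411, 2224/411)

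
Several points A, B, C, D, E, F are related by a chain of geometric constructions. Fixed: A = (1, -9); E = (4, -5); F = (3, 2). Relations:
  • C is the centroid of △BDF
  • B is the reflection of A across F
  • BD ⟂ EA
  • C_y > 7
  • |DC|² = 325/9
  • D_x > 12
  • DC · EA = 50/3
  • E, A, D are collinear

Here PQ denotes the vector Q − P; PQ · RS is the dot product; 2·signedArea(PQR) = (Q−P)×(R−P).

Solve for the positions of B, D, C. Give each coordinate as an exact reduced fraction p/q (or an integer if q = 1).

B = (5, 13)
C = (7, 22/3)
D = (13, 7)

1. B_x = 5  [B is the reflection of A across F]
2. B_y = 13  [B is the reflection of A across F]
   → B = (5, 13)
3. D_x = 13  [E, A, D are collinear ∩ BD ⟂ EA]
4. D_y = 7  [E, A, D are collinear ∩ BD ⟂ EA]
   → D = (13, 7)
5. C_x = 7  [C is the centroid of △BDF]
6. C_y = 22/3  [C is the centroid of △BDF]
   → C = (7, 22/3)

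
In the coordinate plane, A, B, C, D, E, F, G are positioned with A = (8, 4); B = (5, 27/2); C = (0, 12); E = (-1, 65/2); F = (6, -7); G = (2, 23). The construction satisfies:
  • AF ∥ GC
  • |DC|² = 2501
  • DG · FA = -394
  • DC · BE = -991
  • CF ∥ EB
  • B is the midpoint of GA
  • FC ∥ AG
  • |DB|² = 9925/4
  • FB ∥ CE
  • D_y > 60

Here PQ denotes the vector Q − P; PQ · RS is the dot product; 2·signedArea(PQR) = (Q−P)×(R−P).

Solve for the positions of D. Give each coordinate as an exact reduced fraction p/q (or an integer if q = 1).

D = (-10, 61)

1. D_x = -10  [DG · FA = -394 ∩ DC · BE = -991]
2. D_y = 61  [DG · FA = -394 ∩ DC · BE = -991]
   → D = (-10, 61)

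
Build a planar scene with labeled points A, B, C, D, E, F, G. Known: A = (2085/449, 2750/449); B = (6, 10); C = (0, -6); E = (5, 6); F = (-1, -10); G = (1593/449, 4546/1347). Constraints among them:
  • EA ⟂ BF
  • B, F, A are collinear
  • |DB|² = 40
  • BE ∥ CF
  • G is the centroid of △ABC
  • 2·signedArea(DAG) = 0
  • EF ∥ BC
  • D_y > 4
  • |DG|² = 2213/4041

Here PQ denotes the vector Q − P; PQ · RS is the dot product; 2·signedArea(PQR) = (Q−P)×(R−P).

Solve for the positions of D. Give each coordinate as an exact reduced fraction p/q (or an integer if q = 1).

1. D_x = 1716/449  [line 3704/1347·x + -492/449·y + -2720/449 = 0 ∩ |DG|² = 2213/4041]
2. D_y = 1824/449  [line 3704/1347·x + -492/449·y + -2720/449 = 0 ∩ |DG|² = 2213/4041]
   → D = (1716/449, 1824/449)

D = (1716/449, 1824/449)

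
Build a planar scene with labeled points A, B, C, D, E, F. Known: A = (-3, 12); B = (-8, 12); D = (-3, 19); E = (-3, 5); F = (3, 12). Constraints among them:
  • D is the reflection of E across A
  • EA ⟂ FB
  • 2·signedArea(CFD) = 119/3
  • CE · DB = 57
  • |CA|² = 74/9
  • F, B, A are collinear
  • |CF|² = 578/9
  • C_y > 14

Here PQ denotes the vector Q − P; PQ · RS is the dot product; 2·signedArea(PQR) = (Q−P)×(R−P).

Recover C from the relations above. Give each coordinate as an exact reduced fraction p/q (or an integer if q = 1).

C = (-14/3, 43/3)

1. C_x = -14/3  [2·signedArea(CFD) = 119/3 ∩ CE · DB = 57]
2. C_y = 43/3  [2·signedArea(CFD) = 119/3 ∩ CE · DB = 57]
   → C = (-14/3, 43/3)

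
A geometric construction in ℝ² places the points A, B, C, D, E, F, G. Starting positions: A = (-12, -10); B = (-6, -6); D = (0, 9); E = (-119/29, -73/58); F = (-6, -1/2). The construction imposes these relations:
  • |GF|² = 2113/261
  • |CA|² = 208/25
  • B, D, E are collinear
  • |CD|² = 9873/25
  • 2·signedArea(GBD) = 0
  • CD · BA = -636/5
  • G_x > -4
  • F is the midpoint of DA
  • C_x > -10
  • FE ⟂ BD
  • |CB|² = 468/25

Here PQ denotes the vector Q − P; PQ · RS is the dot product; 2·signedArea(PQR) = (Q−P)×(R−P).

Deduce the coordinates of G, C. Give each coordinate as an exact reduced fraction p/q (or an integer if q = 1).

C = (-48/5, -42/5)
G = (-293/87, 101/174)

1. G_x = -293/87  [line -15·x + 6·y + -54 = 0 ∩ |GF|² = 2113/261]
2. G_y = 101/174  [line -15·x + 6·y + -54 = 0 ∩ |GF|² = 2113/261]
   → G = (-293/87, 101/174)
3. C_x = -48/5  [line 6·x + 4·y + 456/5 = 0 ∩ |CB|² = 468/25]
4. C_y = -42/5  [line 6·x + 4·y + 456/5 = 0 ∩ |CB|² = 468/25]
   → C = (-48/5, -42/5)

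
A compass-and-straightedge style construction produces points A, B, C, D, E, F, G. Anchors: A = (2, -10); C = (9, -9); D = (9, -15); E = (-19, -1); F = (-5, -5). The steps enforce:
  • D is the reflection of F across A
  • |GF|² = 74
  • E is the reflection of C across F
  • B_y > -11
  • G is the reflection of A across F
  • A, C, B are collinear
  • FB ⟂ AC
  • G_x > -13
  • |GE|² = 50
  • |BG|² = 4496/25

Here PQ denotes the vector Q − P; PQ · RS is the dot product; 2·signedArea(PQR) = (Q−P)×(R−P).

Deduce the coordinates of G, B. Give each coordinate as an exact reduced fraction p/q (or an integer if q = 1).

1. G_x = -12  [G is the reflection of A across F]
2. G_y = 0  [G is the reflection of A across F]
   → G = (-12, 0)
3. B_x = -104/25  [A, C, B are collinear ∩ FB ⟂ AC]
4. B_y = -272/25  [A, C, B are collinear ∩ FB ⟂ AC]
   → B = (-104/25, -272/25)

B = (-104/25, -272/25)
G = (-12, 0)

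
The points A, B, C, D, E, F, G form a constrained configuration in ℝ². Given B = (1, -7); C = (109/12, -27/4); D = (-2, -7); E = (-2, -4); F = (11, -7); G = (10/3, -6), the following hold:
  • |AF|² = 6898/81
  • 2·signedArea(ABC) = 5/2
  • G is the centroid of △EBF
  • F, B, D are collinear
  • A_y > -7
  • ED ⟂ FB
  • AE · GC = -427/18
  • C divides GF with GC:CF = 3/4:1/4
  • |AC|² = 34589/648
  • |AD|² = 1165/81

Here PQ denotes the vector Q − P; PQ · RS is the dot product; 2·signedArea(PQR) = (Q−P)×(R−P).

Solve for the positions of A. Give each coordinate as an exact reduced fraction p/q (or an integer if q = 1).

1. A_x = 16/9  [2·signedArea(ABC) = 5/2 ∩ AE · GC = -427/18]
2. A_y = -20/3  [2·signedArea(ABC) = 5/2 ∩ AE · GC = -427/18]
   → A = (16/9, -20/3)

A = (16/9, -20/3)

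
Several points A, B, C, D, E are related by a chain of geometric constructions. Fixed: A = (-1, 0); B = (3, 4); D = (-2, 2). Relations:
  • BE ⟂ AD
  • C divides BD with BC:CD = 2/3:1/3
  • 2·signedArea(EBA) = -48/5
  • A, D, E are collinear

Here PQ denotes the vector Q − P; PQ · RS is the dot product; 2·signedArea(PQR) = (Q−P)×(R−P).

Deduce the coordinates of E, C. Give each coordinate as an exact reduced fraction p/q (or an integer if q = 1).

1. E_x = -9/5  [A, D, E are collinear ∩ BE ⟂ AD]
2. E_y = 8/5  [A, D, E are collinear ∩ BE ⟂ AD]
   → E = (-9/5, 8/5)
3. C_x = -1/3  [C divides BD with BC:CD = 2/3:1/3]
4. C_y = 8/3  [C divides BD with BC:CD = 2/3:1/3]
   → C = (-1/3, 8/3)

C = (-1/3, 8/3)
E = (-9/5, 8/5)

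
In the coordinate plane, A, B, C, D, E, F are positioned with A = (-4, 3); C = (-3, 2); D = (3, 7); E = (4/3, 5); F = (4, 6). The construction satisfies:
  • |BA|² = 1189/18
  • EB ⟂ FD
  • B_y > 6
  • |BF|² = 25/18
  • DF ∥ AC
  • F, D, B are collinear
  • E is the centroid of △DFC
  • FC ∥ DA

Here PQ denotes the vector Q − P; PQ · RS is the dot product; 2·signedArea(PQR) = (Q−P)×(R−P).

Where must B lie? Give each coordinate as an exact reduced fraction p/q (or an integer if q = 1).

B = (19/6, 41/6)

1. B_x = 19/6  [F, D, B are collinear ∩ EB ⟂ FD]
2. B_y = 41/6  [F, D, B are collinear ∩ EB ⟂ FD]
   → B = (19/6, 41/6)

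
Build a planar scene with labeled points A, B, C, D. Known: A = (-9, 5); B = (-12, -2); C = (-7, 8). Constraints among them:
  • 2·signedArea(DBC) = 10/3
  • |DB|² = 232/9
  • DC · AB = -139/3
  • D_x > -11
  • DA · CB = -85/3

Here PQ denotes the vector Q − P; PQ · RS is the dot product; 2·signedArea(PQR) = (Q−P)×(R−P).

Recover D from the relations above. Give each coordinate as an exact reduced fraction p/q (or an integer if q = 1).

D = (-10, 8/3)

1. D_x = -10  [DA · CB = -85/3 ∩ 2·signedArea(DBC) = 10/3]
2. D_y = 8/3  [DA · CB = -85/3 ∩ 2·signedArea(DBC) = 10/3]
   → D = (-10, 8/3)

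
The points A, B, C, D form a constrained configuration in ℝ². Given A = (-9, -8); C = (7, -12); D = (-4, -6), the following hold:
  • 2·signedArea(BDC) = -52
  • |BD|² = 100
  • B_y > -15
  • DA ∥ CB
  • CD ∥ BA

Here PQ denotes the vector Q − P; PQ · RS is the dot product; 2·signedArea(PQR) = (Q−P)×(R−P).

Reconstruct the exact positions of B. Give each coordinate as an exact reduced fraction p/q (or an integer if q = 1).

1. B_x = 2  [CD ∥ BA ∩ DA ∥ CB]
2. B_y = -14  [CD ∥ BA ∩ DA ∥ CB]
   → B = (2, -14)

B = (2, -14)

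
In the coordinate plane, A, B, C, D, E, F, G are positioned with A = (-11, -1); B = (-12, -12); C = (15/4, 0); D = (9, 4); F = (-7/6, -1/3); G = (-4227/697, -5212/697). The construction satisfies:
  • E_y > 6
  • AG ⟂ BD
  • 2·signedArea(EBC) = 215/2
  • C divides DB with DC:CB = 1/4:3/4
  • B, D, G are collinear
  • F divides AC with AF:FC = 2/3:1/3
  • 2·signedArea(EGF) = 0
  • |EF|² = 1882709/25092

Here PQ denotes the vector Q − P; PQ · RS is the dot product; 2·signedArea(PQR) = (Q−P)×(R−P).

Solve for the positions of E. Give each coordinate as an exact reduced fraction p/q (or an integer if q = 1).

E = (7802/2091, 14242/2091)

1. E_x = 7802/2091  [2·signedArea(EGF) = 0 ∩ 2·signedArea(EBC) = 215/2]
2. E_y = 14242/2091  [2·signedArea(EGF) = 0 ∩ 2·signedArea(EBC) = 215/2]
   → E = (7802/2091, 14242/2091)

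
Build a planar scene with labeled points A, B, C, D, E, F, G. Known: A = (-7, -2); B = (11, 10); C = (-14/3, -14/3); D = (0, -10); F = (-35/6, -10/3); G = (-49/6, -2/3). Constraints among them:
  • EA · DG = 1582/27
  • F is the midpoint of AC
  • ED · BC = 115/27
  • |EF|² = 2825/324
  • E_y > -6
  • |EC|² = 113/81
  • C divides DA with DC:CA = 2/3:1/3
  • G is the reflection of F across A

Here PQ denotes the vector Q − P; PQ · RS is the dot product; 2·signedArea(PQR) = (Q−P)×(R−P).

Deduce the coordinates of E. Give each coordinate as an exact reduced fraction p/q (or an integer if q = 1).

E = (-35/9, -50/9)

1. E_x = -35/9  [ED · BC = 115/27 ∩ EA · DG = 1582/27]
2. E_y = -50/9  [ED · BC = 115/27 ∩ EA · DG = 1582/27]
   → E = (-35/9, -50/9)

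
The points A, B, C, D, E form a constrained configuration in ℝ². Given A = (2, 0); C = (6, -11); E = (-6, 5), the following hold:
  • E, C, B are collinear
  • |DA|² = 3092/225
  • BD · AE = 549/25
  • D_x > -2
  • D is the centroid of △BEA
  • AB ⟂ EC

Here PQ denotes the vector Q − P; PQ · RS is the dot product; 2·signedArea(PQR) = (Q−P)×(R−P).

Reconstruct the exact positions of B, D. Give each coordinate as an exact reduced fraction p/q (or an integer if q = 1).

B = (-18/25, -51/25)
D = (-118/75, 74/75)

1. B_x = -18/25  [E, C, B are collinear ∩ AB ⟂ EC]
2. B_y = -51/25  [E, C, B are collinear ∩ AB ⟂ EC]
   → B = (-18/25, -51/25)
3. D_x = -118/75  [D is the centroid of △BEA]
4. D_y = 74/75  [D is the centroid of △BEA]
   → D = (-118/75, 74/75)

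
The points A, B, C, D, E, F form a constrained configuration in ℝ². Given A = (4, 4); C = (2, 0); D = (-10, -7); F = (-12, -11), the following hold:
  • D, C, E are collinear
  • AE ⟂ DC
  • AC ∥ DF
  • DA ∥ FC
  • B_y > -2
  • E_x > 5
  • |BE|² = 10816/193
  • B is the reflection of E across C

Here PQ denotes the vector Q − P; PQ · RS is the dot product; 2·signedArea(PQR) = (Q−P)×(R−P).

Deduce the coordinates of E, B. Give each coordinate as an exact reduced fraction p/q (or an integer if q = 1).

1. E_x = 1010/193  [D, C, E are collinear ∩ AE ⟂ DC]
2. E_y = 364/193  [D, C, E are collinear ∩ AE ⟂ DC]
   → E = (1010/193, 364/193)
3. B_x = -238/193  [B is the reflection of E across C]
4. B_y = -364/193  [B is the reflection of E across C]
   → B = (-238/193, -364/193)

B = (-238/193, -364/193)
E = (1010/193, 364/193)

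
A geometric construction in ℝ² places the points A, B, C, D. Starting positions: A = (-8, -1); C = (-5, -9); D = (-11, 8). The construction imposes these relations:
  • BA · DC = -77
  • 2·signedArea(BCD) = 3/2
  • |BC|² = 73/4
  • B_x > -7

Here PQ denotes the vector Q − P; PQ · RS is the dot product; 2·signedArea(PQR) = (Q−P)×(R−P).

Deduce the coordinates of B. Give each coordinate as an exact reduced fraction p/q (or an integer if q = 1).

1. B_x = -13/2  [2·signedArea(BCD) = 3/2 ∩ BA · DC = -77]
2. B_y = -5  [2·signedArea(BCD) = 3/2 ∩ BA · DC = -77]
   → B = (-13/2, -5)

B = (-13/2, -5)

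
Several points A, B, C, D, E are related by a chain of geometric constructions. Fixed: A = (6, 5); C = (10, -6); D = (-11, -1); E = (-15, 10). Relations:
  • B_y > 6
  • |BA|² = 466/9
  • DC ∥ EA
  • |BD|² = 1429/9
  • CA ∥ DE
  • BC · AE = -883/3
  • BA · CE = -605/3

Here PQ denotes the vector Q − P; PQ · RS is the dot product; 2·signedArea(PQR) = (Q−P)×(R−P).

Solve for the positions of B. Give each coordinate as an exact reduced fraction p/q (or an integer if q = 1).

1. B_x = -1  [BA · CE = -605/3 ∩ BC · AE = -883/3]
2. B_y = 20/3  [BA · CE = -605/3 ∩ BC · AE = -883/3]
   → B = (-1, 20/3)

B = (-1, 20/3)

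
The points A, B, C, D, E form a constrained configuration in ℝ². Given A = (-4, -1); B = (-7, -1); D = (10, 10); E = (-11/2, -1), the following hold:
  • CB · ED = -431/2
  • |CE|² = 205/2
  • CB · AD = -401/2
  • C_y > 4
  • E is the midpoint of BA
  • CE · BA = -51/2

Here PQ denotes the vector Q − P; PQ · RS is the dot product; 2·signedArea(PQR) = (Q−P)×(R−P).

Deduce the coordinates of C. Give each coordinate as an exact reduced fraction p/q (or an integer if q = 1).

C = (3, 9/2)

1. C_x = 3  [CB · AD = -401/2 ∩ CE · BA = -51/2]
2. C_y = 9/2  [CB · AD = -401/2 ∩ CE · BA = -51/2]
   → C = (3, 9/2)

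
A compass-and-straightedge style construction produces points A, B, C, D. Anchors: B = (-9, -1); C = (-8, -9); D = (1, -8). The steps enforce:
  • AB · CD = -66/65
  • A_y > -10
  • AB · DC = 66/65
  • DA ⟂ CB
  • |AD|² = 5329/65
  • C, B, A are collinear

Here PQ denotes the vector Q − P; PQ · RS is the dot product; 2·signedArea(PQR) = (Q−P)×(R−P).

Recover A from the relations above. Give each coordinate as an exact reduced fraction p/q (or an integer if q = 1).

1. A_x = -519/65  [C, B, A are collinear ∩ DA ⟂ CB]
2. A_y = -593/65  [C, B, A are collinear ∩ DA ⟂ CB]
   → A = (-519/65, -593/65)

A = (-519/65, -593/65)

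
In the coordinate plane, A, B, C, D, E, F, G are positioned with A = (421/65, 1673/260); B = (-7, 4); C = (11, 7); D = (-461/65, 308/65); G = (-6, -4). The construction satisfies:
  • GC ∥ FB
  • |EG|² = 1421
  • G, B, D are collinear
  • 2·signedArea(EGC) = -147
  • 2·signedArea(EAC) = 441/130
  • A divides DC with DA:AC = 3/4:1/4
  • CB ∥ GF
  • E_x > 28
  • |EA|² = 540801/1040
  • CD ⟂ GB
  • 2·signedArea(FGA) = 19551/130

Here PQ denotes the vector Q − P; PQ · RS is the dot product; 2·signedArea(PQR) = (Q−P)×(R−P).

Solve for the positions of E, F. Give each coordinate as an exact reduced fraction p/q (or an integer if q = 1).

1. E_x = 29  [2·signedArea(EGC) = -147 ∩ 2·signedArea(EAC) = 441/130]
2. E_y = 10  [2·signedArea(EGC) = -147 ∩ 2·signedArea(EAC) = 441/130]
   → E = (29, 10)
3. F_x = -24  [GC ∥ FB ∩ CB ∥ GF]
4. F_y = -7  [GC ∥ FB ∩ CB ∥ GF]
   → F = (-24, -7)

E = (29, 10)
F = (-24, -7)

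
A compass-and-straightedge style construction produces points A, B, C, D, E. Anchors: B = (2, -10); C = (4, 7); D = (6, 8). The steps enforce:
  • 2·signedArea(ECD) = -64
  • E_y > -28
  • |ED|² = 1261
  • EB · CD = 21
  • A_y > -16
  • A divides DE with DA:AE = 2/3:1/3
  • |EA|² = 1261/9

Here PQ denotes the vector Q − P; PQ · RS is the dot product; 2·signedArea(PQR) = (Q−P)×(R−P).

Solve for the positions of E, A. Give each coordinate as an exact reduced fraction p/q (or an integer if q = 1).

1. E_x = 0  [2·signedArea(ECD) = -64 ∩ EB · CD = 21]
2. E_y = -27  [2·signedArea(ECD) = -64 ∩ EB · CD = 21]
   → E = (0, -27)
3. A_x = 2  [A divides DE with DA:AE = 2/3:1/3]
4. A_y = -46/3  [A divides DE with DA:AE = 2/3:1/3]
   → A = (2, -46/3)

A = (2, -46/3)
E = (0, -27)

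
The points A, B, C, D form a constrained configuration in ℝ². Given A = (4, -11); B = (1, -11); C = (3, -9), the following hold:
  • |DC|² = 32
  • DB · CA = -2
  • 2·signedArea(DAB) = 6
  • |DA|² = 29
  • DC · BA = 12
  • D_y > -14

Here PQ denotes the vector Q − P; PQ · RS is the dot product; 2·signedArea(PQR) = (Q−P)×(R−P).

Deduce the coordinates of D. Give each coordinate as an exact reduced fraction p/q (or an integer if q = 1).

1. D_x = -1  [2·signedArea(DAB) = 6 ∩ DC · BA = 12]
2. D_y = -13  [2·signedArea(DAB) = 6 ∩ DC · BA = 12]
   → D = (-1, -13)

D = (-1, -13)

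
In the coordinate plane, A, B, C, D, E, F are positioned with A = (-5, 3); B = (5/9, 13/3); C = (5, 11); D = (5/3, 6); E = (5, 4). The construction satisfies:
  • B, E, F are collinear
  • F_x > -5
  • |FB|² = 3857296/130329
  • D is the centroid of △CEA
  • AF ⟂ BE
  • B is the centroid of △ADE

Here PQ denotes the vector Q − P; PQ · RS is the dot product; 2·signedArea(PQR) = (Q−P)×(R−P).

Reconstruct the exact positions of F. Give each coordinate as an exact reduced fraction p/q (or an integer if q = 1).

1. F_x = -7835/1609  [B, E, F are collinear ∩ AF ⟂ BE]
2. F_y = 7627/1609  [B, E, F are collinear ∩ AF ⟂ BE]
   → F = (-7835/1609, 7627/1609)

F = (-7835/1609, 7627/1609)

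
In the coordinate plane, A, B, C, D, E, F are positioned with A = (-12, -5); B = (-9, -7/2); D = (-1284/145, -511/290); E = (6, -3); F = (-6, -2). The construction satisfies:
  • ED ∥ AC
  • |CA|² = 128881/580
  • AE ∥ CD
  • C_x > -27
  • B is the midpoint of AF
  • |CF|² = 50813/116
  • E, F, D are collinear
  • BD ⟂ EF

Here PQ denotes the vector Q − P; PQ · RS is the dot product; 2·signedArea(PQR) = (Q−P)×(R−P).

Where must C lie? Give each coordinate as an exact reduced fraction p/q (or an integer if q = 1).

1. C_x = -3894/145  [AE ∥ CD ∩ ED ∥ AC]
2. C_y = -1091/290  [AE ∥ CD ∩ ED ∥ AC]
   → C = (-3894/145, -1091/290)

C = (-3894/145, -1091/290)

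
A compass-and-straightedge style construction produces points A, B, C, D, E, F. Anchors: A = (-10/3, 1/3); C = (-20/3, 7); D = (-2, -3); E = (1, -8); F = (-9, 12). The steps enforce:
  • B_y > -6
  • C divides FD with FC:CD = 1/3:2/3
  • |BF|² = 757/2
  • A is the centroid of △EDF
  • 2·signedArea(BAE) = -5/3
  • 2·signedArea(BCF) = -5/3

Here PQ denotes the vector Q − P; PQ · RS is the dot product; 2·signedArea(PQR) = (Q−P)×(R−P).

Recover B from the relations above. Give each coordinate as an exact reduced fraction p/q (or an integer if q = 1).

1. B_x = -1/2  [2·signedArea(BAE) = -5/3 ∩ 2·signedArea(BCF) = -5/3]
2. B_y = -11/2  [2·signedArea(BAE) = -5/3 ∩ 2·signedArea(BCF) = -5/3]
   → B = (-1/2, -11/2)

B = (-1/2, -11/2)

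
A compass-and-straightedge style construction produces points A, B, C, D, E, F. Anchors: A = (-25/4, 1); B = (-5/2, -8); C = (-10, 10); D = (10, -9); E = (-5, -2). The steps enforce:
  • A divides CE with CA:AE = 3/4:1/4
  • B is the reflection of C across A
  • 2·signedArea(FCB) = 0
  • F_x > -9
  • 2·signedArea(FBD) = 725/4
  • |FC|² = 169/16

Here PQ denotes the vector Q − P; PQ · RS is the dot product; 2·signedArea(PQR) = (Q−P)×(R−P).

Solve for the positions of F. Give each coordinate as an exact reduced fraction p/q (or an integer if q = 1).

1. F_x = -35/4  [2·signedArea(FCB) = 0 ∩ 2·signedArea(FBD) = 725/4]
2. F_y = 7  [2·signedArea(FCB) = 0 ∩ 2·signedArea(FBD) = 725/4]
   → F = (-35/4, 7)

F = (-35/4, 7)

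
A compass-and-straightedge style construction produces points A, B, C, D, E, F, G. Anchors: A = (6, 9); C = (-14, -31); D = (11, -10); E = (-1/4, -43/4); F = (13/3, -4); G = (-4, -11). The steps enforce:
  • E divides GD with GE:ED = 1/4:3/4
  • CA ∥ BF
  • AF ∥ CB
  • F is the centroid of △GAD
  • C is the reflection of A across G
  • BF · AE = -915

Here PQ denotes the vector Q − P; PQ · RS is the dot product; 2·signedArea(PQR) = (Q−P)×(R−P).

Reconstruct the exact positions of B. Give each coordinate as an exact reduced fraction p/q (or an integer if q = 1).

B = (-47/3, -44)

1. B_x = -47/3  [CA ∥ BF ∩ AF ∥ CB]
2. B_y = -44  [CA ∥ BF ∩ AF ∥ CB]
   → B = (-47/3, -44)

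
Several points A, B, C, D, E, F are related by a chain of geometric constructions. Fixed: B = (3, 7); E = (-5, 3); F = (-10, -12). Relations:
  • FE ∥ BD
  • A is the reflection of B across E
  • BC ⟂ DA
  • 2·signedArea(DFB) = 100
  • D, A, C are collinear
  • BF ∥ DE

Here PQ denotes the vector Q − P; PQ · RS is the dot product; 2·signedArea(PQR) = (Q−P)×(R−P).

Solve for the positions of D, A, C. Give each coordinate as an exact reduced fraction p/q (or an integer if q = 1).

1. D_x = 8  [BF ∥ DE ∩ FE ∥ BD]
2. D_y = 22  [BF ∥ DE ∩ FE ∥ BD]
   → D = (8, 22)
3. A_x = -13  [A is the reflection of B across E]
4. A_y = -1  [A is the reflection of B across E]
   → A = (-13, -1)
5. C_x = -169/97  [D, A, C are collinear ∩ BC ⟂ DA]
6. C_y = 1099/97  [D, A, C are collinear ∩ BC ⟂ DA]
   → C = (-169/97, 1099/97)

A = (-13, -1)
C = (-169/97, 1099/97)
D = (8, 22)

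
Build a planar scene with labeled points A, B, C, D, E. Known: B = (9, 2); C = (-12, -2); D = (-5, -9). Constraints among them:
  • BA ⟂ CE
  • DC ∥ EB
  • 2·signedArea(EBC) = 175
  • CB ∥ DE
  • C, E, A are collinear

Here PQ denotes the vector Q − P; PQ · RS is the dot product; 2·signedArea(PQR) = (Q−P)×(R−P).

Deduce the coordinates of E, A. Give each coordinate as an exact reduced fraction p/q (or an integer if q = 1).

1. E_x = 16  [DC ∥ EB ∩ CB ∥ DE]
2. E_y = -5  [DC ∥ EB ∩ CB ∥ DE]
   → E = (16, -5)
3. A_x = 6612/793  [C, E, A are collinear ∩ BA ⟂ CE]
4. A_y = -3314/793  [C, E, A are collinear ∩ BA ⟂ CE]
   → A = (6612/793, -3314/793)

A = (6612/793, -3314/793)
E = (16, -5)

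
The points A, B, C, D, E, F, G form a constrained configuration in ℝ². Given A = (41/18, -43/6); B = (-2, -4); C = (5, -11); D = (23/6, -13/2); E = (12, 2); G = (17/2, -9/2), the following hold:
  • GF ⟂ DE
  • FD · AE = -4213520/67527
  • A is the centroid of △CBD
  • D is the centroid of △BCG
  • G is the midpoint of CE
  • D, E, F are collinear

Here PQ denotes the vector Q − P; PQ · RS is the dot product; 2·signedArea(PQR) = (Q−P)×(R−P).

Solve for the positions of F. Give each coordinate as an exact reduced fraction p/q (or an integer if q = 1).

F = (35377/5002, -15649/5002)

1. F_x = 35377/5002  [D, E, F are collinear ∩ GF ⟂ DE]
2. F_y = -15649/5002  [D, E, F are collinear ∩ GF ⟂ DE]
   → F = (35377/5002, -15649/5002)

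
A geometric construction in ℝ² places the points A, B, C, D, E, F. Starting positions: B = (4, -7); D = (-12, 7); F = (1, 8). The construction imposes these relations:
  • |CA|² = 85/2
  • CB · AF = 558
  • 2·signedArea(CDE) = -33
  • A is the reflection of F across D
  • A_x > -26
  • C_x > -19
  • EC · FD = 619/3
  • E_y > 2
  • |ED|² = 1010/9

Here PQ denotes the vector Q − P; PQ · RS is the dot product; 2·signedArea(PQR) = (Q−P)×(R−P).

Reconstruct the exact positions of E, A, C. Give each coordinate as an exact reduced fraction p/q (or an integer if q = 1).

A = (-25, 6)
C = (-37/2, 13/2)
E = (-7/3, 8/3)

1. A_x = -25  [A is the reflection of F across D]
2. A_y = 6  [A is the reflection of F across D]
   → A = (-25, 6)
3. C_x = -37/2  [line -26·x + -2·y + -468 = 0 ∩ |CA|² = 85/2]
4. C_y = 13/2  [line -26·x + -2·y + -468 = 0 ∩ |CA|² = 85/2]
   → C = (-37/2, 13/2)
5. E_x = -7/3  [EC · FD = 619/3 ∩ 2·signedArea(CDE) = -33]
6. E_y = 8/3  [EC · FD = 619/3 ∩ 2·signedArea(CDE) = -33]
   → E = (-7/3, 8/3)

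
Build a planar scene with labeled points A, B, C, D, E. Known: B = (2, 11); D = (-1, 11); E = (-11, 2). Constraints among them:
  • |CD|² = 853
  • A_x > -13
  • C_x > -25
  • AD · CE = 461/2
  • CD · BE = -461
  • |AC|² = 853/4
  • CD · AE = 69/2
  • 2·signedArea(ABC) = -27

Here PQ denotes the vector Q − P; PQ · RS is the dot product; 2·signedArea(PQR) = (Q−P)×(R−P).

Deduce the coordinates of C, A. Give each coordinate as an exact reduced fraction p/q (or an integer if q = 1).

A = (-25/2, 2)
C = (-24, -7)

1. C_x = -24  [line 13·x + 9·y + 375 = 0 ∩ |CD|² = 853]
2. C_y = -7  [line 13·x + 9·y + 375 = 0 ∩ |CD|² = 853]
   → C = (-24, -7)
3. A_x = -25/2  [2·signedArea(ABC) = -27 ∩ CD · AE = 69/2]
4. A_y = 2  [2·signedArea(ABC) = -27 ∩ CD · AE = 69/2]
   → A = (-25/2, 2)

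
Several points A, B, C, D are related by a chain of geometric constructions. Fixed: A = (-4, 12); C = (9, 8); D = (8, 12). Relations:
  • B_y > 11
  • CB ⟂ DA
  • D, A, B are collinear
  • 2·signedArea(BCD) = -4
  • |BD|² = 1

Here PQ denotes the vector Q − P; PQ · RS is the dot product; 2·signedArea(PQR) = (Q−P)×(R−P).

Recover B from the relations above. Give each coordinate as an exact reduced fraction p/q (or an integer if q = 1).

B = (9, 12)

1. B_x = 9  [D, A, B are collinear ∩ CB ⟂ DA]
2. B_y = 12  [D, A, B are collinear ∩ CB ⟂ DA]
   → B = (9, 12)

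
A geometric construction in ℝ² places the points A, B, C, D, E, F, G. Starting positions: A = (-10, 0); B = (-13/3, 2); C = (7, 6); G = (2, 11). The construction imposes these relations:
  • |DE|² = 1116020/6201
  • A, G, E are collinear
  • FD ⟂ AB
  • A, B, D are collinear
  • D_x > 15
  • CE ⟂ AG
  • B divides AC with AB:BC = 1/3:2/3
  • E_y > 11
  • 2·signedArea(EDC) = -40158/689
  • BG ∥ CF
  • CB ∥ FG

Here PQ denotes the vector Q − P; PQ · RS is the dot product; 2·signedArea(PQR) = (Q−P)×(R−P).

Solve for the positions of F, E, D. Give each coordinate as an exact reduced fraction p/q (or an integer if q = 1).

D = (3014/195, 584/65)
E = (118/53, 594/53)
F = (40/3, 15)

1. F_x = 40/3  [CB ∥ FG ∩ BG ∥ CF]
2. F_y = 15  [CB ∥ FG ∩ BG ∥ CF]
   → F = (40/3, 15)
3. E_x = 118/53  [A, G, E are collinear ∩ CE ⟂ AG]
4. E_y = 594/53  [A, G, E are collinear ∩ CE ⟂ AG]
   → E = (118/53, 594/53)
5. D_x = 3014/195  [A, B, D are collinear ∩ FD ⟂ AB]
6. D_y = 584/65  [A, B, D are collinear ∩ FD ⟂ AB]
   → D = (3014/195, 584/65)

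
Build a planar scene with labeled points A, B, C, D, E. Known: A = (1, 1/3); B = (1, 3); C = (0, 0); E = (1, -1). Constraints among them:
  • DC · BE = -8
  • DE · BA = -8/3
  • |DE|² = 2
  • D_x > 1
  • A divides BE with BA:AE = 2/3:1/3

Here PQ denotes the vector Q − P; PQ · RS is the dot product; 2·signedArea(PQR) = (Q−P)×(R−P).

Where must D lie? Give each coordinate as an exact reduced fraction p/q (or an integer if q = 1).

D = (2, -2)

1. D_y = -2  [DC · BE = -8]
2. D_x = 2  [|DE|² = 2]
   → D = (2, -2)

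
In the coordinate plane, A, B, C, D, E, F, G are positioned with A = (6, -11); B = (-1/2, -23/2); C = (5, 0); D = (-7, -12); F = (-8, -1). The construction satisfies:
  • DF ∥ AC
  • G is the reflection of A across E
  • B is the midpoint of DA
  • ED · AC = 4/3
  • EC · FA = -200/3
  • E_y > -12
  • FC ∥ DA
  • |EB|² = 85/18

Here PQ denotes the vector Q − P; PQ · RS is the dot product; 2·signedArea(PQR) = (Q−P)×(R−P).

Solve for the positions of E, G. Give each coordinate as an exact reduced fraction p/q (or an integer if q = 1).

1. E_x = 5/3  [EC · FA = -200/3 ∩ ED · AC = 4/3]
2. E_y = -34/3  [EC · FA = -200/3 ∩ ED · AC = 4/3]
   → E = (5/3, -34/3)
3. G_x = -8/3  [G is the reflection of A across E]
4. G_y = -35/3  [G is the reflection of A across E]
   → G = (-8/3, -35/3)

E = (5/3, -34/3)
G = (-8/3, -35/3)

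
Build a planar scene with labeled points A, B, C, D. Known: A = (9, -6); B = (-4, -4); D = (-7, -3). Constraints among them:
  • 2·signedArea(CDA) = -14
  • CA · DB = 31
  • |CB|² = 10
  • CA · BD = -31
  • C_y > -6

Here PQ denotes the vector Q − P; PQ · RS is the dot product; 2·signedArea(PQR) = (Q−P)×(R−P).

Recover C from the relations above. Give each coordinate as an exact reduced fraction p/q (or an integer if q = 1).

C = (-1, -5)

1. C_x = -1  [CA · DB = 31 ∩ 2·signedArea(CDA) = -14]
2. C_y = -5  [CA · DB = 31 ∩ 2·signedArea(CDA) = -14]
   → C = (-1, -5)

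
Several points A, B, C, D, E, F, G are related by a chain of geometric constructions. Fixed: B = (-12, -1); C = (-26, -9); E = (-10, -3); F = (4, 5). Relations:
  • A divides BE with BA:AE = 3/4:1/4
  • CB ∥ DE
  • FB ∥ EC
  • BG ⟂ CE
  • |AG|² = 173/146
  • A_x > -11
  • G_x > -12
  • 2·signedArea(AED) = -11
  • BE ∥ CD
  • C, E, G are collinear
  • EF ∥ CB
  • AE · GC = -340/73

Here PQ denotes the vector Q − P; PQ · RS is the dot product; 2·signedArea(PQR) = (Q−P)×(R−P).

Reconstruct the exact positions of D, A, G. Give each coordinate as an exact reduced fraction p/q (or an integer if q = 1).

1. D_x = -24  [CB ∥ DE ∩ BE ∥ CD]
2. D_y = -11  [CB ∥ DE ∩ BE ∥ CD]
   → D = (-24, -11)
3. A_x = -21/2  [A divides BE with BA:AE = 3/4:1/4]
4. A_y = -5/2  [A divides BE with BA:AE = 3/4:1/4]
   → A = (-21/2, -5/2)
5. G_x = -810/73  [C, E, G are collinear ∩ BG ⟂ CE]
6. G_y = -249/73  [C, E, G are collinear ∩ BG ⟂ CE]
   → G = (-810/73, -249/73)

A = (-21/2, -5/2)
D = (-24, -11)
G = (-810/73, -249/73)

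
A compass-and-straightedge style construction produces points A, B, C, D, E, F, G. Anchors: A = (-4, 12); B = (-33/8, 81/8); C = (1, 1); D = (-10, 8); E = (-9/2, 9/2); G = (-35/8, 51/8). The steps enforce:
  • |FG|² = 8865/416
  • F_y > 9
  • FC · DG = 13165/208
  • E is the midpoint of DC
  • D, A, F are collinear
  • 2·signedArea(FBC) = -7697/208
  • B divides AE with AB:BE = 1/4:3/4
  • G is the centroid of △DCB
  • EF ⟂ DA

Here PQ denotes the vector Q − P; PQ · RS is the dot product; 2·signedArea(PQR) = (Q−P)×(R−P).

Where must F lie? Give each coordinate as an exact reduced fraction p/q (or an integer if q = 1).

F = (-203/26, 123/13)

1. F_x = -203/26  [D, A, F are collinear ∩ EF ⟂ DA]
2. F_y = 123/13  [D, A, F are collinear ∩ EF ⟂ DA]
   → F = (-203/26, 123/13)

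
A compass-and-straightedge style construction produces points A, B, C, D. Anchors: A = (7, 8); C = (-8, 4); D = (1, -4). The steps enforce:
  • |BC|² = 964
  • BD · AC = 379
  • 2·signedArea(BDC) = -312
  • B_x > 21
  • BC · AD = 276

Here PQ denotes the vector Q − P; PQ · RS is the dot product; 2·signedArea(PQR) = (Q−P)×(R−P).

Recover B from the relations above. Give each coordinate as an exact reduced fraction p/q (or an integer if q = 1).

1. B_x = 22  [BC · AD = 276 ∩ 2·signedArea(BDC) = -312]
2. B_y = 12  [BC · AD = 276 ∩ 2·signedArea(BDC) = -312]
   → B = (22, 12)

B = (22, 12)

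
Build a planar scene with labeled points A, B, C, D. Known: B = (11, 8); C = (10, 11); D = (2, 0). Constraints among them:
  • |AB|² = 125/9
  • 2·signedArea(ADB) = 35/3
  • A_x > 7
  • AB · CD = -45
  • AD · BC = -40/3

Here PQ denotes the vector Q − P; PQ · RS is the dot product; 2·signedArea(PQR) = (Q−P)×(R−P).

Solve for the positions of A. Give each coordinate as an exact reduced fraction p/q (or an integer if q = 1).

A = (23/3, 19/3)

1. A_x = 23/3  [2·signedArea(ADB) = 35/3 ∩ AB · CD = -45]
2. A_y = 19/3  [2·signedArea(ADB) = 35/3 ∩ AB · CD = -45]
   → A = (23/3, 19/3)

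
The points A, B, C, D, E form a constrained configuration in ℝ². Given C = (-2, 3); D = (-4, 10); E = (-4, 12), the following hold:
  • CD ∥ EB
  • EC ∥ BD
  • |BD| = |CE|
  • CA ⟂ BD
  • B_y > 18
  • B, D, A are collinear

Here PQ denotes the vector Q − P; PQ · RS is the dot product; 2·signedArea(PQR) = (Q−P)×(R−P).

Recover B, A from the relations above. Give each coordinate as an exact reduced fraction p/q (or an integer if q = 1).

1. B_x = -6  [EC ∥ BD ∩ CD ∥ EB]
2. B_y = 19  [EC ∥ BD ∩ CD ∥ EB]
   → B = (-6, 19)
3. A_x = -206/85  [B, D, A are collinear ∩ CA ⟂ BD]
4. A_y = 247/85  [B, D, A are collinear ∩ CA ⟂ BD]
   → A = (-206/85, 247/85)

A = (-206/85, 247/85)
B = (-6, 19)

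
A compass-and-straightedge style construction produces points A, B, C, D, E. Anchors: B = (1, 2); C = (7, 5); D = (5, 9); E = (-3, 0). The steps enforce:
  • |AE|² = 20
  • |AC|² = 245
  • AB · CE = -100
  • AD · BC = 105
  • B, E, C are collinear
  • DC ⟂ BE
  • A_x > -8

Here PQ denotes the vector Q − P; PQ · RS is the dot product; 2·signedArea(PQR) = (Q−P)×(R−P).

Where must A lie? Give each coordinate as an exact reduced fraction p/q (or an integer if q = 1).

1. A_x = -7  [line -6·x + -3·y + -48 = 0 ∩ |AC|² = 245]
2. A_y = -2  [line -6·x + -3·y + -48 = 0 ∩ |AC|² = 245]
   → A = (-7, -2)

A = (-7, -2)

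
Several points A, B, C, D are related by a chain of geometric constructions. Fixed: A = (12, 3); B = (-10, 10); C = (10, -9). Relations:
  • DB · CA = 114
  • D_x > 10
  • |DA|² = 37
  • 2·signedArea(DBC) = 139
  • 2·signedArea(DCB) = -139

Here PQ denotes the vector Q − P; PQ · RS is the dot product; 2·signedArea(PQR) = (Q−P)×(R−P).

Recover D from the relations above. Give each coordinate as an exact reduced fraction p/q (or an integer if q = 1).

D = (11, -3)

1. D_x = 11  [2·signedArea(DBC) = 139 ∩ DB · CA = 114]
2. D_y = -3  [2·signedArea(DBC) = 139 ∩ DB · CA = 114]
   → D = (11, -3)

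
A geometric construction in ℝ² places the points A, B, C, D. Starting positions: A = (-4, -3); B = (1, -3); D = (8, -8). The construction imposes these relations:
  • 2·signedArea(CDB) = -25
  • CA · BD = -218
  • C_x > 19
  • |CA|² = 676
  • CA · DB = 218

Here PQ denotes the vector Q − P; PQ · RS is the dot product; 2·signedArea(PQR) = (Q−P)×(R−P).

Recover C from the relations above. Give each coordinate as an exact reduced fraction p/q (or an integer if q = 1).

1. C_x = 20  [2·signedArea(CDB) = -25 ∩ CA · BD = -218]
2. C_y = -13  [2·signedArea(CDB) = -25 ∩ CA · BD = -218]
   → C = (20, -13)

C = (20, -13)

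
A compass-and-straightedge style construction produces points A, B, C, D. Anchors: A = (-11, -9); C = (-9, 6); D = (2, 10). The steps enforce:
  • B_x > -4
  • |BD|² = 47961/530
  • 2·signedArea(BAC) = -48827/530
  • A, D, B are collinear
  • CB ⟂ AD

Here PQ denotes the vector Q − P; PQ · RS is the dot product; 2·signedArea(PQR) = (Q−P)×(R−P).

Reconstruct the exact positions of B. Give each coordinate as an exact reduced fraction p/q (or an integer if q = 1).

1. B_x = -1787/530  [A, D, B are collinear ∩ CB ⟂ AD]
2. B_y = 1139/530  [A, D, B are collinear ∩ CB ⟂ AD]
   → B = (-1787/530, 1139/530)

B = (-1787/530, 1139/530)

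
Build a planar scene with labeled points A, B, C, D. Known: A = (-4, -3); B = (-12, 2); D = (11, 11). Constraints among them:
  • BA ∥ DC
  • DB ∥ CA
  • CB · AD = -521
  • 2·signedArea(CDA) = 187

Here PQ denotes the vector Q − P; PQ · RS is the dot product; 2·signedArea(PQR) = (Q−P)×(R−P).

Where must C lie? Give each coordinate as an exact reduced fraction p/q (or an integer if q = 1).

C = (19, 6)

1. C_x = 19  [DB ∥ CA ∩ BA ∥ DC]
2. C_y = 6  [DB ∥ CA ∩ BA ∥ DC]
   → C = (19, 6)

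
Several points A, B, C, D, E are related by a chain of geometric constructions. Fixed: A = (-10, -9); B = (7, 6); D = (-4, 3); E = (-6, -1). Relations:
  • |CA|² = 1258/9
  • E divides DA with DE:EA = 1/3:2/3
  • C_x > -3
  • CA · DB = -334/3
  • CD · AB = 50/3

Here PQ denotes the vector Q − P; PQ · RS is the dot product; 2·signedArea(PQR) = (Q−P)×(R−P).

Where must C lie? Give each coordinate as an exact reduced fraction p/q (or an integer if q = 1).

1. C_x = -7/3  [CD · AB = 50/3 ∩ CA · DB = -334/3]
2. C_y = 0  [CD · AB = 50/3 ∩ CA · DB = -334/3]
   → C = (-7/3, 0)

C = (-7/3, 0)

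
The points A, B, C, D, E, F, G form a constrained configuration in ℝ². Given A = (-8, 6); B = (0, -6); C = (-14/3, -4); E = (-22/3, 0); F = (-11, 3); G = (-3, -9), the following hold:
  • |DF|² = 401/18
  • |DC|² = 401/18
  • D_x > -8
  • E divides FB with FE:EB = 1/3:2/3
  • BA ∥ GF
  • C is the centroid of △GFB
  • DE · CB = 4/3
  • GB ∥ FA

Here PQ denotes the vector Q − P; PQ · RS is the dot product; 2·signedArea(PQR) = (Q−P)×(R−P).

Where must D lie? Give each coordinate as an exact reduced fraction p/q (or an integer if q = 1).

D = (-47/6, -1/2)

1. D_x = -47/6  [line -14/3·x + 2·y + -320/9 = 0 ∩ |DC|² = 401/18]
2. D_y = -1/2  [line -14/3·x + 2·y + -320/9 = 0 ∩ |DC|² = 401/18]
   → D = (-47/6, -1/2)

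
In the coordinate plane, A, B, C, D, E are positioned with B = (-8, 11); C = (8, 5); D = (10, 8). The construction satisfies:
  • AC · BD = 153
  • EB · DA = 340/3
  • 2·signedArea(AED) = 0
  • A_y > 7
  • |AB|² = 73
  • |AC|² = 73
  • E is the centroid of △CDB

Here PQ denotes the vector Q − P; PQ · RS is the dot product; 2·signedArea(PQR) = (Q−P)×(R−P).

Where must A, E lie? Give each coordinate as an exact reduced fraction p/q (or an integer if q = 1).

1. A_x = 0  [line -18·x + 3·y + -24 = 0 ∩ |AC|² = 73]
2. A_y = 8  [line -18·x + 3·y + -24 = 0 ∩ |AC|² = 73]
   → A = (0, 8)
3. E_x = 10/3  [2·signedArea(AED) = 0 ∩ E is the centroid of △CDB]
4. E_y = 8  [2·signedArea(AED) = 0 ∩ E is the centroid of △CDB]
   → E = (10/3, 8)

A = (0, 8)
E = (10/3, 8)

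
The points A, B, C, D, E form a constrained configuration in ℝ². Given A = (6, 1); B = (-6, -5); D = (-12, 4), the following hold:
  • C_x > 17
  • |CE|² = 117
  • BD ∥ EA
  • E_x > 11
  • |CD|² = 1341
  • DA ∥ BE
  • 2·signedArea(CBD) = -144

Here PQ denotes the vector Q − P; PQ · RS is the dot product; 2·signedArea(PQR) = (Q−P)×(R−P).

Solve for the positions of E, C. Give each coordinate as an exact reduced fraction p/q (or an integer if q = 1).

C = (18, -17)
E = (12, -8)

1. E_x = 12  [BD ∥ EA ∩ DA ∥ BE]
2. E_y = -8  [BD ∥ EA ∩ DA ∥ BE]
   → E = (12, -8)
3. C_x = 18  [line -9·x + -6·y + 60 = 0 ∩ |CE|² = 117]
4. C_y = -17  [line -9·x + -6·y + 60 = 0 ∩ |CE|² = 117]
   → C = (18, -17)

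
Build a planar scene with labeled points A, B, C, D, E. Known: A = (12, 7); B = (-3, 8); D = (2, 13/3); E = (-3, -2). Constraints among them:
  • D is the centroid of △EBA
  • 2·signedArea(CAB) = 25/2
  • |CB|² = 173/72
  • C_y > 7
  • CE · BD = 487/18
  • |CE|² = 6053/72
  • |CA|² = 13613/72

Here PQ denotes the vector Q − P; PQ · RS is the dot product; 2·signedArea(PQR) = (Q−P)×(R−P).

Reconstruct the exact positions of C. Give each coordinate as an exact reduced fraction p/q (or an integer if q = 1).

C = (-7/4, 85/12)

1. C_x = -7/4  [2·signedArea(CAB) = 25/2 ∩ CE · BD = 487/18]
2. C_y = 85/12  [2·signedArea(CAB) = 25/2 ∩ CE · BD = 487/18]
   → C = (-7/4, 85/12)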